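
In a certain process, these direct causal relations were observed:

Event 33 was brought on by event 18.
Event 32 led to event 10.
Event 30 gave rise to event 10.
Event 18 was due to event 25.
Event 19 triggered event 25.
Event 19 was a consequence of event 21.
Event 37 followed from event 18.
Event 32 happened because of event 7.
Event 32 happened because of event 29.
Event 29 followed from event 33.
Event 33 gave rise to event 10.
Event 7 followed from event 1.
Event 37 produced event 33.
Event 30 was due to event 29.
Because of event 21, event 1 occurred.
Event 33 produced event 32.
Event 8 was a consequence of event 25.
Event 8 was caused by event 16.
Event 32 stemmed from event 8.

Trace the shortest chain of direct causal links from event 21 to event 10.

event 21 → event 1 → event 7 → event 32 → event 10

event 21 → event 1
event 1 → event 7
event 7 → event 32
event 32 → event 10
Length: 4 steps.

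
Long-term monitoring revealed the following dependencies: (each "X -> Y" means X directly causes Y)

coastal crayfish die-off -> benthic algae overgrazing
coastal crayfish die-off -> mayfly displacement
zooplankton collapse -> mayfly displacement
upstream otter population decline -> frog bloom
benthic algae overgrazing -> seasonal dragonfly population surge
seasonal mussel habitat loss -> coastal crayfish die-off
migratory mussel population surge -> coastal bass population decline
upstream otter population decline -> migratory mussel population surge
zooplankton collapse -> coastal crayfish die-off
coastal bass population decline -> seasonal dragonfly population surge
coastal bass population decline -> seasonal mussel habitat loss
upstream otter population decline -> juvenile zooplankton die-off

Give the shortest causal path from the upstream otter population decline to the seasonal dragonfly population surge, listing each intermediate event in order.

the upstream otter population decline → the migratory mussel population surge → the coastal bass population decline → the seasonal dragonfly population surge

the upstream otter population decline → the migratory mussel population surge
the migratory mussel population surge → the coastal bass population decline
the coastal bass population decline → the seasonal dragonfly population surge
Length: 3 steps.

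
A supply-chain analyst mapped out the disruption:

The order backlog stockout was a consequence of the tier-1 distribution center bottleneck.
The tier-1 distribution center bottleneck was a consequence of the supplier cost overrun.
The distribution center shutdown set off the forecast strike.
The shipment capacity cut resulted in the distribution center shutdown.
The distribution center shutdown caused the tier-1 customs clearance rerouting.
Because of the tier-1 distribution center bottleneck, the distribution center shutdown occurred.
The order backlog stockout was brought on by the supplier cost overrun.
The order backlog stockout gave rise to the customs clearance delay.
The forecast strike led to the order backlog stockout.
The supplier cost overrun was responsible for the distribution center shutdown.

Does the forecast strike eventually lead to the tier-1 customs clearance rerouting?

The forecast strike leads to the order backlog stockout, the customs clearance delay; the tier-1 customs clearance rerouting is not among them.

No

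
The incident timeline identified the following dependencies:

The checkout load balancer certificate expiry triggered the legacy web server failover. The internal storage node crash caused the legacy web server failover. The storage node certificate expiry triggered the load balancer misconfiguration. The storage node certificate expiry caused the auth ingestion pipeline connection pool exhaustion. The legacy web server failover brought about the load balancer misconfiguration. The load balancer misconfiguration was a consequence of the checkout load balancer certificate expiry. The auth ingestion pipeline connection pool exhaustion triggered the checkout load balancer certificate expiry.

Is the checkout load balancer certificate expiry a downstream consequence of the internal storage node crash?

The internal storage node crash leads to the legacy web server failover, the load balancer misconfiguration; the checkout load balancer certificate expiry is not among them.

No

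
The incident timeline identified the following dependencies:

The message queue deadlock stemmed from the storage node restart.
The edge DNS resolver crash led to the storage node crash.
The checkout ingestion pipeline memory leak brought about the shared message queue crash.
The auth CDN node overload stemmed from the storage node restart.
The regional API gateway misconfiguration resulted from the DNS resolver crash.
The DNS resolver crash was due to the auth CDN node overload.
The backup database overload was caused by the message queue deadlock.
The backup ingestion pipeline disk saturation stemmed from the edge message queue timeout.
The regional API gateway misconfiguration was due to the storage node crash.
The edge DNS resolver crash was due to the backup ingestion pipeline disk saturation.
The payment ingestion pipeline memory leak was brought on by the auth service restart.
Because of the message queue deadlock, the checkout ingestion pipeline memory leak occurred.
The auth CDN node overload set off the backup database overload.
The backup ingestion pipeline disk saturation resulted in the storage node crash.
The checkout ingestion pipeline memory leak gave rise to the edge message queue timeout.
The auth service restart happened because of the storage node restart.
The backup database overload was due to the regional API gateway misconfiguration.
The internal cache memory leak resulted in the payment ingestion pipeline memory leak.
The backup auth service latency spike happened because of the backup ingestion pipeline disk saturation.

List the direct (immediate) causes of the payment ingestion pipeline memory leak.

Upstream contributors include the storage node restart, but only the auth service restart, the internal cache memory leak feed directly into the payment ingestion pipeline memory leak.

the auth service restart, the internal cache memory leak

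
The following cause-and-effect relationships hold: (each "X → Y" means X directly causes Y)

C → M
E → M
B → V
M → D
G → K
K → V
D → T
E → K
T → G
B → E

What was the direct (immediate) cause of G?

Upstream contributors include B, E, M, D, C, but only T feeds directly into G.

T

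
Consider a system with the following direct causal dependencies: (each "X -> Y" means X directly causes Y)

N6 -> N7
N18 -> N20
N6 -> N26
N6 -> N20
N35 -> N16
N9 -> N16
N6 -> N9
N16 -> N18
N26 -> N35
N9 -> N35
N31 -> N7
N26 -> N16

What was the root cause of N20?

Tracing upstream from N20: N20 ← N6.
N6 has no stated cause, so it is the root.

N6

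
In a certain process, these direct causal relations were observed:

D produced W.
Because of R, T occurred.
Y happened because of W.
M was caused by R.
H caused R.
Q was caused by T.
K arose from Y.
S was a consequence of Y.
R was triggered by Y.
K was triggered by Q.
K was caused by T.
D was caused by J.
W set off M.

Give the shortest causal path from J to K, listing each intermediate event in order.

J → D → W → Y → K

J → D
D → W
W → Y
Y → K
Length: 4 steps.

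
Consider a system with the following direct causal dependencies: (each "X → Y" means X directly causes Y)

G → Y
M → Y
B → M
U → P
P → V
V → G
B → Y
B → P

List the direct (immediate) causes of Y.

B, G, M

Upstream contributors include U, P, V, but only B, G, M feed directly into Y.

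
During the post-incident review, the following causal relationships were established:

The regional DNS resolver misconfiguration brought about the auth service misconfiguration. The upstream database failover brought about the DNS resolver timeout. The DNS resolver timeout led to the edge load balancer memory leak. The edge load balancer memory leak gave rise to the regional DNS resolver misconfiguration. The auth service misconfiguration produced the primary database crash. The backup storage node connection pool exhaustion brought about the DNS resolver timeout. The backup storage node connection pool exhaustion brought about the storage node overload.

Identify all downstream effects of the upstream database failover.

the DNS resolver timeout, the auth service misconfiguration, the edge load balancer memory leak, the primary database crash, the regional DNS resolver misconfiguration

Direct effects: the DNS resolver timeout.
2 steps out: the edge load balancer memory leak.
3 steps out: the regional DNS resolver misconfiguration.
4 steps out: the auth service misconfiguration.
5 steps out: the primary database crash.
Not reachable from it: the backup storage node connection pool exhaustion, the storage node overload.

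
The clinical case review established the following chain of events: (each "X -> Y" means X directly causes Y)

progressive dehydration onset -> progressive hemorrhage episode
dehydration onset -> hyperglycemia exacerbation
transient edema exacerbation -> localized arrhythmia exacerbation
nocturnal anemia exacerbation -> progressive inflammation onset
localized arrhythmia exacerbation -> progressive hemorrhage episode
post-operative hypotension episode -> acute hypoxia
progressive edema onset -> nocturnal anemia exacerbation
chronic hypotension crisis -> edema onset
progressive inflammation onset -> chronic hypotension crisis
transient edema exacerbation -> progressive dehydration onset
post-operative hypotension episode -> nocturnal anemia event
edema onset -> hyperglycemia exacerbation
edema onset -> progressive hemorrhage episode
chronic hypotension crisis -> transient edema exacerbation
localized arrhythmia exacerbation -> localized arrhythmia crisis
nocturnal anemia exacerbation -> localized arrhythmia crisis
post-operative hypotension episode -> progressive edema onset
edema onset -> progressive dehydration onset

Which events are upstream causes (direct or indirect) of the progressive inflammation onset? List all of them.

the nocturnal anemia exacerbation, the post-operative hypotension episode, the progressive edema onset

Immediate cause of the progressive inflammation onset: the nocturnal anemia exacerbation.
Further upstream: the post-operative hypotension episode, the progressive edema onset.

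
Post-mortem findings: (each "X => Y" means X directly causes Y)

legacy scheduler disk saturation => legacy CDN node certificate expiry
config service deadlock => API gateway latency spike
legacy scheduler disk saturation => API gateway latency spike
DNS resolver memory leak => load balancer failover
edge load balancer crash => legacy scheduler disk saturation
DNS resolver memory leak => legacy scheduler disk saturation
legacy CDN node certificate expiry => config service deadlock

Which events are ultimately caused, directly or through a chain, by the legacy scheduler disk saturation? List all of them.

the API gateway latency spike, the config service deadlock, the legacy CDN node certificate expiry

Direct effects: the legacy CDN node certificate expiry, the API gateway latency spike.
2 steps out: the config service deadlock.
Not reachable from it: the DNS resolver memory leak, the load balancer failover, the edge load balancer crash.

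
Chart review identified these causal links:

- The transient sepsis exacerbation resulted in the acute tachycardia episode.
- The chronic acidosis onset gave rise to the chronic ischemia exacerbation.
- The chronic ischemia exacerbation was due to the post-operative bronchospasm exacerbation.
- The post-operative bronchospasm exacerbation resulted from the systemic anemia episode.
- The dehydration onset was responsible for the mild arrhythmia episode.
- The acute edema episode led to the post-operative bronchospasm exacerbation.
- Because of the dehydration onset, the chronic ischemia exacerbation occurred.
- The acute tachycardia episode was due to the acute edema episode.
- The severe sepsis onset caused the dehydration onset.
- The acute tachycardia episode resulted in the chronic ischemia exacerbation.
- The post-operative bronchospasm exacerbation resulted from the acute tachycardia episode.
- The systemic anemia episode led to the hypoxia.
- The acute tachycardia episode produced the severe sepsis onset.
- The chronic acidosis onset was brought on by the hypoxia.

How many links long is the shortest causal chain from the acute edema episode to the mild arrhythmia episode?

Shortest chain: the acute edema episode → the acute tachycardia episode → the severe sepsis onset → the dehydration onset → the mild arrhythmia episode.

4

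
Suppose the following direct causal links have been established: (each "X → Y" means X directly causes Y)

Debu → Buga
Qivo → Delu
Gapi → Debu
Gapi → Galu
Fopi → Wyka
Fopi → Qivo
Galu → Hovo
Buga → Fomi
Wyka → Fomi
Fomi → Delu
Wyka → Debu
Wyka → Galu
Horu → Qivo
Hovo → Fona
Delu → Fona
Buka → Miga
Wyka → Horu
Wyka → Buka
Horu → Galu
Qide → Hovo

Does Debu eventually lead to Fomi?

There is a causal chain: Debu → Buga → Fomi.

Yes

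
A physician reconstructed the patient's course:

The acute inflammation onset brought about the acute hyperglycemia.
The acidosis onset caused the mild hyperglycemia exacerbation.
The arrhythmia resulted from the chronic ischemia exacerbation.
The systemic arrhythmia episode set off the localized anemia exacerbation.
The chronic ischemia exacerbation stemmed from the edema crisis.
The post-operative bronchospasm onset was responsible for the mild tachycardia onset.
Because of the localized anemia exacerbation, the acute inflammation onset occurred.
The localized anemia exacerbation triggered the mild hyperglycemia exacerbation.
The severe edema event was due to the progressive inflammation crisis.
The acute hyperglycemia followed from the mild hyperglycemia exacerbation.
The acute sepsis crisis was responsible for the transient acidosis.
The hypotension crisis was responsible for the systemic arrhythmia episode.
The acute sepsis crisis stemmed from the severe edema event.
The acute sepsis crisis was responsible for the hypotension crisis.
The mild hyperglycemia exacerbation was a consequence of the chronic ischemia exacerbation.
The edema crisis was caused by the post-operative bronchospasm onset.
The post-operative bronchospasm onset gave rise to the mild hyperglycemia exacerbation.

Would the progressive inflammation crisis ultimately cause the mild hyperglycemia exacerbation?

Yes

There is a causal chain: the progressive inflammation crisis → the severe edema event → the acute sepsis crisis → the hypotension crisis → the systemic arrhythmia episode → the localized anemia exacerbation → the mild hyperglycemia exacerbation.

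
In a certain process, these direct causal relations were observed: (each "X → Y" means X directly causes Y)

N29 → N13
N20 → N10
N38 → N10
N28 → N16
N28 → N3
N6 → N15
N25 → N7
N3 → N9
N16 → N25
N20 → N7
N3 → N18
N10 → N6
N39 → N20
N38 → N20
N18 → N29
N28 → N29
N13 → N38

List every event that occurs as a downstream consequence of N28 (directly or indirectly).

Direct effects: N16, N3, N29.
2 steps out: N9, N18, N25, N13.
3 steps out: N38, N7.
4 steps out: N20, N10.
5 steps out: N6.
6 steps out: N15.
Not reachable from it: N39.

N10, N13, N15, N16, N18, N20, N25, N29, N3, N38, N6, N7, N9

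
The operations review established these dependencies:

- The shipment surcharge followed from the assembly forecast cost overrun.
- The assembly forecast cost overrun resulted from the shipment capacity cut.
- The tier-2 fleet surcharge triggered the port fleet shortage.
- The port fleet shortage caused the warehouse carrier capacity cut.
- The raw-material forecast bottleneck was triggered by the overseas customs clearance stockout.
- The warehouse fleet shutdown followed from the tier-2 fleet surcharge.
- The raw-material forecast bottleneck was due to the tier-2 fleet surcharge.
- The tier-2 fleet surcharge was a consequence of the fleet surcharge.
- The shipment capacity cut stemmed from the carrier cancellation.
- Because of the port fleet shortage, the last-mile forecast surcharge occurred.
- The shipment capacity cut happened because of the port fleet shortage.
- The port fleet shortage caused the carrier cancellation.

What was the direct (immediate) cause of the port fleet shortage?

Upstream contributors include the fleet surcharge, but only the tier-2 fleet surcharge feeds directly into the port fleet shortage.

the tier-2 fleet surcharge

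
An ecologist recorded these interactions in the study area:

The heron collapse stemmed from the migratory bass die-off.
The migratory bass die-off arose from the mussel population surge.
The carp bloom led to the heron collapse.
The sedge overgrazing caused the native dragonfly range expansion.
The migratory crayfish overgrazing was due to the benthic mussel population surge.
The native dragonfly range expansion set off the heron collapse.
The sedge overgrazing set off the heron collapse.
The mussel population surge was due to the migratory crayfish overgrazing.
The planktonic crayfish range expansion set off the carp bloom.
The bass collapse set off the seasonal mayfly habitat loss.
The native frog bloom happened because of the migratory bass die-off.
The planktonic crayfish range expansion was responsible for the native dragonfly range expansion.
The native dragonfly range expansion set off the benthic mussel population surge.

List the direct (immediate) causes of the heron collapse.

the carp bloom, the migratory bass die-off, the native dragonfly range expansion, the sedge overgrazing

Upstream contributors include the planktonic crayfish range expansion, the benthic mussel population surge, the migratory crayfish overgrazing, the mussel population surge, but only the carp bloom, the migratory bass die-off, the native dragonfly range expansion, the sedge overgrazing feed directly into the heron collapse.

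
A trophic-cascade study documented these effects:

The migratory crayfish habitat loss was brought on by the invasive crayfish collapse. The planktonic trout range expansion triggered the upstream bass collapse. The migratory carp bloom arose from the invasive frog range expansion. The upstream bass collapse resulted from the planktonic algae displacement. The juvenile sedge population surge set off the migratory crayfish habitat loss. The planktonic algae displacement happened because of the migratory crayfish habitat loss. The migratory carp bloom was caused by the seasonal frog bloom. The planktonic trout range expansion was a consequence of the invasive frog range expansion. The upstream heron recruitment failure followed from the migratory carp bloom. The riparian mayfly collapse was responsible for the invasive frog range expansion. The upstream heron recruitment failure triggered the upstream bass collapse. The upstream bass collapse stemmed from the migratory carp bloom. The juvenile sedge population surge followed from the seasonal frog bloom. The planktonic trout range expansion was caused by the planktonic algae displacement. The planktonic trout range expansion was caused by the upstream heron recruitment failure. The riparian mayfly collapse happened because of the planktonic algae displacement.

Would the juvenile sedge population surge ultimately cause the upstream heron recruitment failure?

There is a causal chain: the juvenile sedge population surge → the migratory crayfish habitat loss → the planktonic algae displacement → the riparian mayfly collapse → the invasive frog range expansion → the migratory carp bloom → the upstream heron recruitment failure.

Yes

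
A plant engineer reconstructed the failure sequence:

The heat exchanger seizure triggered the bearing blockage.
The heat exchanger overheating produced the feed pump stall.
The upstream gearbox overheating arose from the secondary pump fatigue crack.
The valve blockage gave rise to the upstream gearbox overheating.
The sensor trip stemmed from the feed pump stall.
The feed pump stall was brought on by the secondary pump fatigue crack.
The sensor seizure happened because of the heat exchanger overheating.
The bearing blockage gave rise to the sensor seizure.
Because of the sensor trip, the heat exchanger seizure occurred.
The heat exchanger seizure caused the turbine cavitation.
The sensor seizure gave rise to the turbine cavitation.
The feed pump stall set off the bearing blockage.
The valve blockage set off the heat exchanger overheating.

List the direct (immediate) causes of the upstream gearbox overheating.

the secondary pump fatigue crack, the valve blockage → the upstream gearbox overheating with nothing further upstream stated.

the secondary pump fatigue crack, the valve blockage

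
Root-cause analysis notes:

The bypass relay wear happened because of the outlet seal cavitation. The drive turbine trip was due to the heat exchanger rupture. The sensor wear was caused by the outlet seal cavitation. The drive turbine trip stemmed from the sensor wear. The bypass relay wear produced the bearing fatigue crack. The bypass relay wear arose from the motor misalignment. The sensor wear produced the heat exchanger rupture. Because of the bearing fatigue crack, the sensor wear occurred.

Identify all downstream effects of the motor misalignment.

Direct effects: the bypass relay wear.
2 steps out: the bearing fatigue crack.
3 steps out: the sensor wear.
4 steps out: the heat exchanger rupture, the drive turbine trip.
Not reachable from it: the outlet seal cavitation.

the bearing fatigue crack, the bypass relay wear, the drive turbine trip, the heat exchanger rupture, the sensor wear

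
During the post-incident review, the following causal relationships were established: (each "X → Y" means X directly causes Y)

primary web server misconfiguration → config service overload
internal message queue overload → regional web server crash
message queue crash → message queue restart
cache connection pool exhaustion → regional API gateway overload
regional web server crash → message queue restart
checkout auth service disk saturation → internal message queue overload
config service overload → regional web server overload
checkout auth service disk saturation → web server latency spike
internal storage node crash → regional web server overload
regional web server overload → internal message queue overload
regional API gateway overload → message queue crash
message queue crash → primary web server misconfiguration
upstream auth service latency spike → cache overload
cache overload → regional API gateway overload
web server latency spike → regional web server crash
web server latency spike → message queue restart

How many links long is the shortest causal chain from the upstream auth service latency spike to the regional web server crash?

Shortest chain: the upstream auth service latency spike → the cache overload → the regional API gateway overload → the message queue crash → the primary web server misconfiguration → the config service overload → the regional web server overload → the internal message queue overload → the regional web server crash.

8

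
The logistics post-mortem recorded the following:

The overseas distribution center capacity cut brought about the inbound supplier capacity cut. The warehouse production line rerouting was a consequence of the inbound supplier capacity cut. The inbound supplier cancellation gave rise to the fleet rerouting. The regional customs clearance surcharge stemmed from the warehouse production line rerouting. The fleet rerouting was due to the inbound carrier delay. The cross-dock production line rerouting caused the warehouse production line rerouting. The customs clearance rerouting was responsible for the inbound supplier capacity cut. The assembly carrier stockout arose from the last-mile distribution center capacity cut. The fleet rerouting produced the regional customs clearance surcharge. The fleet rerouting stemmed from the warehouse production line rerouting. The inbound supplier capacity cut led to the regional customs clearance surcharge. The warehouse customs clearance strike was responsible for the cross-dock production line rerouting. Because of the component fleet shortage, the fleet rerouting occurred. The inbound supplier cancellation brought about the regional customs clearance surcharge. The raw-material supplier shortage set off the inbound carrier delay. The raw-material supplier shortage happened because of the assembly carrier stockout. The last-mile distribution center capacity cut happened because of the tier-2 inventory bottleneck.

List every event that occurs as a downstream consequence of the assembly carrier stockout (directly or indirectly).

the fleet rerouting, the inbound carrier delay, the raw-material supplier shortage, the regional customs clearance surcharge

Direct effects: the raw-material supplier shortage.
2 steps out: the inbound carrier delay.
3 steps out: the fleet rerouting.
4 steps out: the regional customs clearance surcharge.
Not reachable from it: the overseas distribution center capacity cut, the customs clearance rerouting, the warehouse customs clearance strike, the tier-2 inventory bottleneck, the component fleet shortage, the last-mile distribution center capacity cut, the cross-dock production line rerouting, the inbound supplier capacity cut, the inbound supplier cancellation, the warehouse production line rerouting.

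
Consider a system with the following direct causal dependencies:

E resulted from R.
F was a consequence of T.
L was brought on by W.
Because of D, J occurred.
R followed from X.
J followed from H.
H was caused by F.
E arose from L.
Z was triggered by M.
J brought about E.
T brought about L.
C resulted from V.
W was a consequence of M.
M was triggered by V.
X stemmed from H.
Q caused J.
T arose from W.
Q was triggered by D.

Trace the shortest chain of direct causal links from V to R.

V → M
M → W
W → T
T → F
F → H
H → X
X → R
Length: 7 steps.

V → M → W → T → F → H → X → R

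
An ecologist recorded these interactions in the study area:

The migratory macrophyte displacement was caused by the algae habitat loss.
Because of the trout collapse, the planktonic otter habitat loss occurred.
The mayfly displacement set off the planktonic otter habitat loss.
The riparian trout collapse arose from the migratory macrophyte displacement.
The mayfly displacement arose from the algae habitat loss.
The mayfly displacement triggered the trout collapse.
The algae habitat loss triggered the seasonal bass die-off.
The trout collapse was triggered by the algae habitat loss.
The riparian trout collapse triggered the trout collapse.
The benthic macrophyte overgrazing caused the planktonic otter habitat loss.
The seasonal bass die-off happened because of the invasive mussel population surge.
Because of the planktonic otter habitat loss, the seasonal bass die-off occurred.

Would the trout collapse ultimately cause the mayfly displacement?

No

The trout collapse leads to the planktonic otter habitat loss, the seasonal bass die-off; the mayfly displacement is not among them.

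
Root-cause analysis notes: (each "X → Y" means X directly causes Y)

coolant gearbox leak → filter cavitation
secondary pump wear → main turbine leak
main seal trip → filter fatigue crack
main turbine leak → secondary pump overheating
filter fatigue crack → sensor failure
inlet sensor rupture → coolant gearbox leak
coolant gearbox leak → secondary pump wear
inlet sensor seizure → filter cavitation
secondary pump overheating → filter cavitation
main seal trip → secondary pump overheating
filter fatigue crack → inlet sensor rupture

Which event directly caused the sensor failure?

Upstream contributors include the main seal trip, but only the filter fatigue crack feeds directly into the sensor failure.

the filter fatigue crack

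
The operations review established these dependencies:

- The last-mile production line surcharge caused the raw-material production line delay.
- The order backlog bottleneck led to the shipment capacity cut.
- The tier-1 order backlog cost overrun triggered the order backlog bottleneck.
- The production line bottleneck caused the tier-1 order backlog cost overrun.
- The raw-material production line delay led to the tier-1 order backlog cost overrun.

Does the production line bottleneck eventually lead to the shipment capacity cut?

Yes

There is a causal chain: the production line bottleneck → the tier-1 order backlog cost overrun → the order backlog bottleneck → the shipment capacity cut.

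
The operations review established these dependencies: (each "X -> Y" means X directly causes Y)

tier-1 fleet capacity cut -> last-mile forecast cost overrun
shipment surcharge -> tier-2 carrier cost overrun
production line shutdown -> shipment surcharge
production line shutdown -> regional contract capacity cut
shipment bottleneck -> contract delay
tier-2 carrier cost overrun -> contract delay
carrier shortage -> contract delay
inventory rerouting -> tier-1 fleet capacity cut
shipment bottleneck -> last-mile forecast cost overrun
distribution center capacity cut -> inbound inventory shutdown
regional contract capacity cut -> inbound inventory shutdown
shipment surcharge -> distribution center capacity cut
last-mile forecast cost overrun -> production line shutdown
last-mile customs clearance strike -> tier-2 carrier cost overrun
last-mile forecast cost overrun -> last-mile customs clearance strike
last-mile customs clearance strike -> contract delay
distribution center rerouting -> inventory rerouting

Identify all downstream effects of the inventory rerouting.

Direct effects: the tier-1 fleet capacity cut.
2 steps out: the last-mile forecast cost overrun.
3 steps out: the production line shutdown, the last-mile customs clearance strike.
4 steps out: the shipment surcharge, the tier-2 carrier cost overrun, the contract delay, the regional contract capacity cut.
5 steps out: the distribution center capacity cut, the inbound inventory shutdown.
Not reachable from it: the distribution center rerouting, the shipment bottleneck, the carrier shortage.

the contract delay, the distribution center capacity cut, the inbound inventory shutdown, the last-mile customs clearance strike, the last-mile forecast cost overrun, the production line shutdown, the regional contract capacity cut, the shipment surcharge, the tier-1 fleet capacity cut, the tier-2 carrier cost overrun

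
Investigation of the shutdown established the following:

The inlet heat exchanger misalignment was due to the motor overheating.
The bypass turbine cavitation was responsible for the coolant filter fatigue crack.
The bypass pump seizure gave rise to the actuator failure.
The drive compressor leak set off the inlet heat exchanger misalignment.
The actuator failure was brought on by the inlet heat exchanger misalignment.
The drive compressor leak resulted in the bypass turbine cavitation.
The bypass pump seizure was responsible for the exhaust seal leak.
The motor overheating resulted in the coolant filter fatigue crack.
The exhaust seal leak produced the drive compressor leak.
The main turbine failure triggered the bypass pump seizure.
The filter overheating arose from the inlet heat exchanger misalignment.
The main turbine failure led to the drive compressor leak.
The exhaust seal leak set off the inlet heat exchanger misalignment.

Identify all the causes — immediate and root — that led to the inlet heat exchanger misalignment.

Immediate causes of the inlet heat exchanger misalignment: the exhaust seal leak, the drive compressor leak, the motor overheating.
Further upstream: the main turbine failure, the bypass pump seizure.

the bypass pump seizure, the drive compressor leak, the exhaust seal leak, the main turbine failure, the motor overheating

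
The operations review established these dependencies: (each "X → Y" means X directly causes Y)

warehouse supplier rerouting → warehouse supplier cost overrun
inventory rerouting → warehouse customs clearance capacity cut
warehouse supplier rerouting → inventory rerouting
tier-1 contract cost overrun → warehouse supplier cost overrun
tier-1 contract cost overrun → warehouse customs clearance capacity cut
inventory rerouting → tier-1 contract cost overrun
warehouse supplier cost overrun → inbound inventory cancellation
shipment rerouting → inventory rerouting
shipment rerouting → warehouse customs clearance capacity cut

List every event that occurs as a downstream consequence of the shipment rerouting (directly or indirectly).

the inbound inventory cancellation, the inventory rerouting, the tier-1 contract cost overrun, the warehouse customs clearance capacity cut, the warehouse supplier cost overrun

Direct effects: the inventory rerouting, the warehouse customs clearance capacity cut.
2 steps out: the tier-1 contract cost overrun.
3 steps out: the warehouse supplier cost overrun.
4 steps out: the inbound inventory cancellation.
Not reachable from it: the warehouse supplier rerouting.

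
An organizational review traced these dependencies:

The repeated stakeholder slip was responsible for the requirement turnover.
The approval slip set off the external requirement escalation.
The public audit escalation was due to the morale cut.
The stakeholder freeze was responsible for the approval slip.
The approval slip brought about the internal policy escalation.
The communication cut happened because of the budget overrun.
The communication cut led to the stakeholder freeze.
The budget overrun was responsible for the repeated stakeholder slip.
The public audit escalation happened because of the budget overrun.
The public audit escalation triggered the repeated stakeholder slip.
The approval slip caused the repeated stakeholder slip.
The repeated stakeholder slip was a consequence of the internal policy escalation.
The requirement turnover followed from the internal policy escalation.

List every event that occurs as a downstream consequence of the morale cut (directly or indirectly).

the public audit escalation, the repeated stakeholder slip, the requirement turnover

Direct effects: the public audit escalation.
2 steps out: the repeated stakeholder slip.
3 steps out: the requirement turnover.
Not reachable from it: the budget overrun, the communication cut, the stakeholder freeze, the approval slip, the external requirement escalation, the internal policy escalation.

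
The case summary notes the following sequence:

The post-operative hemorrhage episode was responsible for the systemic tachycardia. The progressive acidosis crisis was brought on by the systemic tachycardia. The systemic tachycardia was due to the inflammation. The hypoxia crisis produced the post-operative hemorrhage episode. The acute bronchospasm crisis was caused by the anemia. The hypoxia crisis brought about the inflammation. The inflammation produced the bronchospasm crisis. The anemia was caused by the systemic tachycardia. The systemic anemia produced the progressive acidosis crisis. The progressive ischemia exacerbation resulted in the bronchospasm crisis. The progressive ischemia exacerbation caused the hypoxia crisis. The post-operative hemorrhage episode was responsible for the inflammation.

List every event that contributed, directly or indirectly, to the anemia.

the hypoxia crisis, the inflammation, the post-operative hemorrhage episode, the progressive ischemia exacerbation, the systemic tachycardia

Immediate cause of the anemia: the systemic tachycardia.
Further upstream: the progressive ischemia exacerbation, the hypoxia crisis, the post-operative hemorrhage episode, the inflammation.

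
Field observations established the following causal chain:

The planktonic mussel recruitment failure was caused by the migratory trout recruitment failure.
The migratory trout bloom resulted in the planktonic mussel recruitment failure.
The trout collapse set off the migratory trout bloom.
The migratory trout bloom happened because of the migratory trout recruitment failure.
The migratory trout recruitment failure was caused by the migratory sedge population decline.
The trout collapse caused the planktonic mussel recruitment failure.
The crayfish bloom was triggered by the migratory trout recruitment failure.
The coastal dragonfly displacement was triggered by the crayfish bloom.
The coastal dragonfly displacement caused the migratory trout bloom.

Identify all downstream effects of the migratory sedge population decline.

Direct effects: the migratory trout recruitment failure.
2 steps out: the crayfish bloom, the migratory trout bloom, the planktonic mussel recruitment failure.
3 steps out: the coastal dragonfly displacement.
Not reachable from it: the trout collapse.

the coastal dragonfly displacement, the crayfish bloom, the migratory trout bloom, the migratory trout recruitment failure, the planktonic mussel recruitment failure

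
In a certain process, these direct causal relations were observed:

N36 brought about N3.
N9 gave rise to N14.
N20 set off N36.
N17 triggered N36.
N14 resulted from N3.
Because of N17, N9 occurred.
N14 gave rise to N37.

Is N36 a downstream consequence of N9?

N9 leads to N14, N37; N36 is not among them.

No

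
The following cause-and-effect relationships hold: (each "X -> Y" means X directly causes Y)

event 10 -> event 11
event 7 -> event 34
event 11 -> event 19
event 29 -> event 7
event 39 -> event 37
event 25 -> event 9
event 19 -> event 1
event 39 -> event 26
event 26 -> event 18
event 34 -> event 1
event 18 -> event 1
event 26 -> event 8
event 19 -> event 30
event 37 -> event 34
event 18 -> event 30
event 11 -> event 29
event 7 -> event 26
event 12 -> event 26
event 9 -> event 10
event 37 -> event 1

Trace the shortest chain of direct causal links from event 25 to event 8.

event 25 → event 9 → event 10 → event 11 → event 29 → event 7 → event 26 → event 8

event 25 → event 9
event 9 → event 10
event 10 → event 11
event 11 → event 29
event 29 → event 7
event 7 → event 26
event 26 → event 8
Length: 7 steps.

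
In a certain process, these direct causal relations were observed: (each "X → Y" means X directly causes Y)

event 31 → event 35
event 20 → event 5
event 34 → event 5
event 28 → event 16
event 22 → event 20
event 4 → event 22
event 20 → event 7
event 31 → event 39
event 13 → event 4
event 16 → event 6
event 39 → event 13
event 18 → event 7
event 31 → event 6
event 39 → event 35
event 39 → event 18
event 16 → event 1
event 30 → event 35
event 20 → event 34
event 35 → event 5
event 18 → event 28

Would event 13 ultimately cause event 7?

There is a causal chain: event 13 → event 4 → event 22 → event 20 → event 7.

Yes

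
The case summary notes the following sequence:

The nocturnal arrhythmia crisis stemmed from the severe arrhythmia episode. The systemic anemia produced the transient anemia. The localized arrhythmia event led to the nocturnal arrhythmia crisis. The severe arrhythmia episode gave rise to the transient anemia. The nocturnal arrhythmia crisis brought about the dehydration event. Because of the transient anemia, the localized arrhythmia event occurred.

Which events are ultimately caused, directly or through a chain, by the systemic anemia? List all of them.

the dehydration event, the localized arrhythmia event, the nocturnal arrhythmia crisis, the transient anemia

Direct effects: the transient anemia.
2 steps out: the localized arrhythmia event.
3 steps out: the nocturnal arrhythmia crisis.
4 steps out: the dehydration event.
Not reachable from it: the severe arrhythmia episode.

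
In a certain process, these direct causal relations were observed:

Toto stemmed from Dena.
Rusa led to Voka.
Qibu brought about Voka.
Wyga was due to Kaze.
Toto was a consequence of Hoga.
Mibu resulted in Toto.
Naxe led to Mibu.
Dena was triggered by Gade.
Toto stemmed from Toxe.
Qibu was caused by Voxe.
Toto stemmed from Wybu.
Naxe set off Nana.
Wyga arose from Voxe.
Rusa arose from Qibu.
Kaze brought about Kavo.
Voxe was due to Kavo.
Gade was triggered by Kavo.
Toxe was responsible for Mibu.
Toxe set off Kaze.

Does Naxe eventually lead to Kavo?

No

Naxe leads to Nana, Mibu, Toto; Kavo is not among them.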